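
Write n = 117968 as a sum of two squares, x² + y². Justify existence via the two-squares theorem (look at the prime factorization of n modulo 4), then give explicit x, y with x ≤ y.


Step 1: Factor n = 117968 = 2^4 · 73 · 101.
Step 2: Check the mod-4 condition on each prime factor: 2 = 2 (special); 73 ≡ 1 (mod 4), exponent 1; 101 ≡ 1 (mod 4), exponent 1.
All primes ≡ 3 (mod 4) appear to even exponent (or don't appear), so by the two-squares theorem n IS expressible as a sum of two squares.
Step 3: Build a representation. Group n = k² · m with k = 4 and m = 73 · 101 = 7373 (a product of primes ≡ 1 (mod 4)); a representation of m scales to one of n via (k·x)² + (k·y)² = k²(x² + y²). Each prime p ≡ 1 (mod 4) is itself a sum of two squares; find a² by testing p − a² for a perfect square:
  73: 73 − 1² = 72, 73 − 2² = 69, 73 − 3² = 64 = 8² ⇒ 73 = 3² + 8².
  101: 101 − 1² = 100 = 10² ⇒ 101 = 1² + 10².
  Combine using the Brahmagupta–Fibonacci identity (a² + b²)(c² + d²) = (ac − bd)² + (ad + bc)² = (ac + bd)² + (ad − bc)²:
  73 · 101 = 7373: from (3² + 8²)(1² + 10²), take (3·1 − 8·10, 3·10 + 8·1) = (3 − 80, 30 + 8) = (-77, 38); dropping signs (only squares matter) gives (77, 38); check 77² + 38² = 5929 + 1444 = 7373 ✓.
  Scale by k = 4: (4·77, 4·38) = (308, 152).
Step 4: Order so x ≤ y and verify: 152² + 308² = 23104 + 94864 = 117968 = n. ✓

n = 117968 = 152² + 308² (one valid representation with x ≤ y).


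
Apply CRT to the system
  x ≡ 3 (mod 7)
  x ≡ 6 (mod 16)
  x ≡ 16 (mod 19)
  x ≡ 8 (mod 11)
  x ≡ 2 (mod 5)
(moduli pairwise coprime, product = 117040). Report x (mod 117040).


Product of moduli M = 7 · 16 · 19 · 11 · 5 = 117040.
Merge one congruence at a time:
  Start: x ≡ 3 (mod 7).
  Combine with x ≡ 6 (mod 16); new modulus lcm = 112.
    Write x = 3 + 7·t and substitute into x ≡ 6 (mod 16): 7·t ≡ 6 − 3 = 3 (mod 16).
    The inverse of 7 mod 16 is 7 (since 7·7 = 49 = 3·16 + 1), so t ≡ 7·3 = 21 ≡ 5 (mod 16).
    Then x = 3 + 7·5 = 38, valid modulo lcm(7, 16) = 112: x ≡ 38 (mod 112).
  Combine with x ≡ 16 (mod 19); new modulus lcm = 2128.
    Write x = 38 + 112·t and substitute into x ≡ 16 (mod 19): 112·t ≡ 16 − 38 = -22 (mod 19).
    Reduce coefficients mod 19: 17·t ≡ 16 (mod 19).
    The inverse of 17 mod 19 is 9 (since 17·9 = 153 = 8·19 + 1), so t ≡ 9·16 = 144 ≡ 11 (mod 19).
    Then x = 38 + 112·11 = 1270, valid modulo lcm(112, 19) = 2128: x ≡ 1270 (mod 2128).
  Combine with x ≡ 8 (mod 11); new modulus lcm = 23408.
    Write x = 1270 + 2128·t and substitute into x ≡ 8 (mod 11): 2128·t ≡ 8 − 1270 = -1262 (mod 11).
    Reduce coefficients mod 11: 5·t ≡ 3 (mod 11).
    The inverse of 5 mod 11 is 9 (since 5·9 = 45 = 4·11 + 1), so t ≡ 9·3 = 27 ≡ 5 (mod 11).
    Then x = 1270 + 2128·5 = 11910, valid modulo lcm(2128, 11) = 23408: x ≡ 11910 (mod 23408).
  Combine with x ≡ 2 (mod 5); new modulus lcm = 117040.
    Write x = 11910 + 23408·t and substitute into x ≡ 2 (mod 5): 23408·t ≡ 2 − 11910 = -11908 (mod 5).
    Reduce coefficients mod 5: 3·t ≡ 2 (mod 5).
    The inverse of 3 mod 5 is 2 (since 3·2 = 6 = 1·5 + 1), so t ≡ 2·2 = 4 ≡ 4 (mod 5).
    Then x = 11910 + 23408·4 = 105542, valid modulo lcm(23408, 5) = 117040: x ≡ 105542 (mod 117040).
Verify against each original: 105542 mod 7 = 3, 105542 mod 16 = 6, 105542 mod 19 = 16, 105542 mod 11 = 8, 105542 mod 5 = 2.

x ≡ 105542 (mod 117040).


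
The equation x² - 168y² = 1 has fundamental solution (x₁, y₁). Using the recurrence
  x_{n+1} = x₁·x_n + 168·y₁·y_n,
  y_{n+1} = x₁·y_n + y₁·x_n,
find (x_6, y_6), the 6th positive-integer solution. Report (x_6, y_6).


Step 1: Find the fundamental solution (x₁, y₁) of x² - 168y² = 1.
  Expand √168 as a continued fraction. a₀ = ⌊√168⌋ = 12; iterate m_{k+1} = d_k·a_k − m_k, d_{k+1} = (168 − m_{k+1}²)/d_k, a_{k+1} = ⌊(a₀ + m_{k+1})/d_{k+1}⌋ (starting m₀ = 0, d₀ = 1), with convergents p_k = a_k·p_{k-1} + p_{k-2}, q_k = a_k·q_{k-1} + q_{k-2} (p₋₁ = 1, q₋₁ = 0):
  k = 0: a₀ = 12; p₀/q₀ = 12/1; p₀² − 168·q₀² = 144 − 168 = -24.
  k = 1: m = 12, d = 24, a = ⌊(12 + 12)/24⌋ = 1; p/q = (1·12 + 1)/(1·1 + 0) = 13/1; p² − 168·q² = 169 − 168 = 1.
  The first convergent with p² − 168·q² = 1 gives the fundamental solution (x₁, y₁) = (13, 1).
Step 2: Apply the recurrence (x_{n+1}, y_{n+1}) = (x₁x_n + 168y₁y_n, x₁y_n + y₁x_n) repeatedly.
  From (x_1, y_1) = (13, 1): x_2 = 13·13 + 168·1·1 = 337; y_2 = 13·1 + 1·13 = 26.
  From (x_2, y_2) = (337, 26): x_3 = 13·337 + 168·1·26 = 8749; y_3 = 13·26 + 1·337 = 675.
  From (x_3, y_3) = (8749, 675): x_4 = 13·8749 + 168·1·675 = 227137; y_4 = 13·675 + 1·8749 = 17524.
  From (x_4, y_4) = (227137, 17524): x_5 = 13·227137 + 168·1·17524 = 5896813; y_5 = 13·17524 + 1·227137 = 454949.
  From (x_5, y_5) = (5896813, 454949): x_6 = 13·5896813 + 168·1·454949 = 153090001; y_6 = 13·454949 + 1·5896813 = 11811150.
Step 3: Verify x_6² - 168·y_6² = 23436548406180001 - 23436548406180000 = 1 (should be 1). ✓

(x_1, y_1) = (13, 1); (x_6, y_6) = (153090001, 11811150).


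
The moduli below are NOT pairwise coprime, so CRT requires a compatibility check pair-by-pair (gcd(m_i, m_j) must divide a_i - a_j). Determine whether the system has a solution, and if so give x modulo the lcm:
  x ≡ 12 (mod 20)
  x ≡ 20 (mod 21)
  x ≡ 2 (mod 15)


Moduli 20, 21, 15 are not pairwise coprime, so CRT works modulo lcm(m_i) when all pairwise compatibility conditions hold.
Pairwise compatibility: gcd(m_i, m_j) must divide a_i - a_j for every pair.
Merge one congruence at a time:
  Start: x ≡ 12 (mod 20).
  Combine with x ≡ 20 (mod 21): gcd(20, 21) = 1; 20 - 12 = 8, which IS divisible by 1, so compatible.
    Write x = 12 + 20·t and substitute into x ≡ 20 (mod 21): 20·t ≡ 20 − 12 = 8 (mod 21).
    The inverse of 20 mod 21 is 20 (since 20·20 = 400 = 19·21 + 1), so t ≡ 20·8 = 160 ≡ 13 (mod 21).
    Then x = 12 + 20·13 = 272, valid modulo lcm(20, 21) = 420: x ≡ 272 (mod 420).
  Combine with x ≡ 2 (mod 15): gcd(420, 15) = 15; 2 - 272 = -270, which IS divisible by 15, so compatible.
    Write x = 272 + 420·t and substitute into x ≡ 2 (mod 15): 420·t ≡ 2 − 272 = -270 (mod 15).
    Divide the congruence (and modulus) by g = 15: 28·t ≡ -18 (mod 1).
    Modulo 1 every t works; take t = 0.
    Then x = 272 + 420·0 = 272, valid modulo lcm(420, 15) = 420: x ≡ 272 (mod 420).
Verify: 272 mod 20 = 12, 272 mod 21 = 20, 272 mod 15 = 2.

x ≡ 272 (mod 420).


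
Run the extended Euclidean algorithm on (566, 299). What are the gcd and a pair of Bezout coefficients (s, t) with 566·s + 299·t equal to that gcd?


Euclidean algorithm on (566, 299) — divide until remainder is 0:
  566 = 1 · 299 + 267
  299 = 1 · 267 + 32
  267 = 8 · 32 + 11
  32 = 2 · 11 + 10
  11 = 1 · 10 + 1
  10 = 10 · 1 + 0
gcd(566, 299) = 1.
Track Bezout coefficients alongside the remainders: start with r₀ = 566 = a·1 + b·0 (s = 1, t = 0) and r₁ = 299 = a·0 + b·1 (s = 0, t = 1); each new remainder r_{k+1} = r_{k-1} − q_k·r_k inherits s_{k+1} = s_{k-1} − q_k·s_k, t_{k+1} = t_{k-1} − q_k·t_k, so r_k = a·s_k + b·t_k at every step:
  q = 1: r = 267, s = 1 − 1·0 = 1, t = 0 − 1·1 = -1  (check: 566·1 + 299·(-1) = 267)
  q = 1: r = 32, s = 0 − 1·1 = -1, t = 1 − 1·(-1) = 2  (check: 566·(-1) + 299·2 = 32)
  q = 8: r = 11, s = 1 − 8·(-1) = 9, t = -1 − 8·2 = -17  (check: 566·9 + 299·(-17) = 11)
  q = 2: r = 10, s = -1 − 2·9 = -19, t = 2 − 2·(-17) = 36  (check: 566·(-19) + 299·36 = 10)
  q = 1: r = 1, s = 9 − 1·(-19) = 28, t = -17 − 1·36 = -53  (check: 566·28 + 299·(-53) = 1)
The row with r = 1 (the gcd) gives the Bezout coefficients s = 28, t = -53.
Result: 566 · (28) + 299 · (-53) = 1.

gcd(566, 299) = 1; s = 28, t = -53 (check: 566·28 + 299·(-53) = 1).


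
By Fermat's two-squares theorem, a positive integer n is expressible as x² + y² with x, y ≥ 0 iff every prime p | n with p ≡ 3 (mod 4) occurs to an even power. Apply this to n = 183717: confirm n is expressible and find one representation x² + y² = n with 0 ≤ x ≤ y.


Step 1: Factor n = 183717 = 3^2 · 137 · 149.
Step 2: Check the mod-4 condition on each prime factor: 3 ≡ 3 (mod 4), exponent 2 (must be even); 137 ≡ 1 (mod 4), exponent 1; 149 ≡ 1 (mod 4), exponent 1.
All primes ≡ 3 (mod 4) appear to even exponent (or don't appear), so by the two-squares theorem n IS expressible as a sum of two squares.
Step 3: Build a representation. Group n = k² · m with k = 3 and m = 137 · 149 = 20413 (a product of primes ≡ 1 (mod 4)); a representation of m scales to one of n via (k·x)² + (k·y)² = k²(x² + y²). Each prime p ≡ 1 (mod 4) is itself a sum of two squares; find a² by testing p − a² for a perfect square:
  137: 137 − 1² = 136, 137 − 2² = 133, 137 − 3² = 128, 137 − 4² = 121 = 11² ⇒ 137 = 4² + 11².
  149: 149 − 1² = 148, 149 − 2² = 145, 149 − 3² = 140, 149 − 4² = 133, 149 − 5² = 124, 149 − 6² = 113, 149 − 7² = 100 = 10² ⇒ 149 = 7² + 10².
  Combine using the Brahmagupta–Fibonacci identity (a² + b²)(c² + d²) = (ac − bd)² + (ad + bc)² = (ac + bd)² + (ad − bc)²:
  137 · 149 = 20413: from (4² + 11²)(7² + 10²), take (4·7 − 11·10, 4·10 + 11·7) = (28 − 110, 40 + 77) = (-82, 117); dropping signs (only squares matter) gives (82, 117); check 82² + 117² = 6724 + 13689 = 20413 ✓.
  Scale by k = 3: (3·82, 3·117) = (246, 351).
Step 4: Order so x ≤ y and verify: 246² + 351² = 60516 + 123201 = 183717 = n. ✓

n = 183717 = 246² + 351² (one valid representation with x ≤ y).


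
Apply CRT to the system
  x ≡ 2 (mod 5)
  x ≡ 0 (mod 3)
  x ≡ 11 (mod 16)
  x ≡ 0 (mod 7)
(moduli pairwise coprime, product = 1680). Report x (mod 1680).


Product of moduli M = 5 · 3 · 16 · 7 = 1680.
Merge one congruence at a time:
  Start: x ≡ 2 (mod 5).
  Combine with x ≡ 0 (mod 3); new modulus lcm = 15.
    Write x = 2 + 5·t and substitute into x ≡ 0 (mod 3): 5·t ≡ 0 − 2 = -2 (mod 3).
    Reduce coefficients mod 3: 2·t ≡ 1 (mod 3).
    The inverse of 2 mod 3 is 2 (since 2·2 = 4 = 1·3 + 1), so t ≡ 2·1 = 2 ≡ 2 (mod 3).
    Then x = 2 + 5·2 = 12, valid modulo lcm(5, 3) = 15: x ≡ 12 (mod 15).
  Combine with x ≡ 11 (mod 16); new modulus lcm = 240.
    Write x = 12 + 15·t and substitute into x ≡ 11 (mod 16): 15·t ≡ 11 − 12 = -1 (mod 16).
    Reduce coefficients mod 16: 15·t ≡ 15 (mod 16).
    The inverse of 15 mod 16 is 15 (since 15·15 = 225 = 14·16 + 1), so t ≡ 15·15 = 225 ≡ 1 (mod 16).
    Then x = 12 + 15·1 = 27, valid modulo lcm(15, 16) = 240: x ≡ 27 (mod 240).
  Combine with x ≡ 0 (mod 7); new modulus lcm = 1680.
    Write x = 27 + 240·t and substitute into x ≡ 0 (mod 7): 240·t ≡ 0 − 27 = -27 (mod 7).
    Reduce coefficients mod 7: 2·t ≡ 1 (mod 7).
    The inverse of 2 mod 7 is 4 (since 2·4 = 8 = 1·7 + 1), so t ≡ 4·1 = 4 ≡ 4 (mod 7).
    Then x = 27 + 240·4 = 987, valid modulo lcm(240, 7) = 1680: x ≡ 987 (mod 1680).
Verify against each original: 987 mod 5 = 2, 987 mod 3 = 0, 987 mod 16 = 11, 987 mod 7 = 0.

x ≡ 987 (mod 1680).


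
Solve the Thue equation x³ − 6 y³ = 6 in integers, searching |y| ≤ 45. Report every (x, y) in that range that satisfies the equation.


The equation is x³ - 6y³ = 6. For fixed y, x³ = 6·y³ + 6, so a solution requires the RHS to be a perfect cube.
Strategy: iterate y from -45 to 45, compute RHS = 6·y³ + 6, and check whether it is a (positive or negative) perfect cube.
Check small values of y:
  y = 0: RHS = 6 is not a perfect cube.
  y = 1: RHS = 12 is not a perfect cube.
  y = -1: RHS = 0 = (0)³ ⇒ x = 0 works.
  y = 2: RHS = 54 is not a perfect cube.
  y = -2: RHS = -42 is not a perfect cube.
  y = 3: RHS = 168 is not a perfect cube.
  y = -3: RHS = -156 is not a perfect cube.
Continuing the search up to |y| = 45 finds no further solutions beyond those listed.
Collected solutions: (0, -1).

Solutions (with |y| ≤ 45): (0, -1).


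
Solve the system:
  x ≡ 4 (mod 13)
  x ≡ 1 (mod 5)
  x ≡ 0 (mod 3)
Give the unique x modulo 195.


Moduli 13, 5, 3 are pairwise coprime; by CRT there is a unique solution modulo M = 13 · 5 · 3 = 195.
Solve pairwise, accumulating the modulus:
  Start with x ≡ 4 (mod 13).
  Combine with x ≡ 1 (mod 5): since gcd(13, 5) = 1, we get a unique residue mod 65.
    Write x = 4 + 13·t and substitute into x ≡ 1 (mod 5): 13·t ≡ 1 − 4 = -3 (mod 5).
    Reduce coefficients mod 5: 3·t ≡ 2 (mod 5).
    The inverse of 3 mod 5 is 2 (since 3·2 = 6 = 1·5 + 1), so t ≡ 2·2 = 4 ≡ 4 (mod 5).
    Then x = 4 + 13·4 = 56, valid modulo lcm(13, 5) = 65: x ≡ 56 (mod 65).
  Combine with x ≡ 0 (mod 3): since gcd(65, 3) = 1, we get a unique residue mod 195.
    Write x = 56 + 65·t and substitute into x ≡ 0 (mod 3): 65·t ≡ 0 − 56 = -56 (mod 3).
    Reduce coefficients mod 3: 2·t ≡ 1 (mod 3).
    The inverse of 2 mod 3 is 2 (since 2·2 = 4 = 1·3 + 1), so t ≡ 2·1 = 2 ≡ 2 (mod 3).
    Then x = 56 + 65·2 = 186, valid modulo lcm(65, 3) = 195: x ≡ 186 (mod 195).
Verify: 186 mod 13 = 4 ✓, 186 mod 5 = 1 ✓, 186 mod 3 = 0 ✓.

x ≡ 186 (mod 195).


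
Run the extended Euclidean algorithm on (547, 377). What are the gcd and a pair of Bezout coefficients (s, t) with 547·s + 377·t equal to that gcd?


Euclidean algorithm on (547, 377) — divide until remainder is 0:
  547 = 1 · 377 + 170
  377 = 2 · 170 + 37
  170 = 4 · 37 + 22
  37 = 1 · 22 + 15
  22 = 1 · 15 + 7
  15 = 2 · 7 + 1
  7 = 7 · 1 + 0
gcd(547, 377) = 1.
Track Bezout coefficients alongside the remainders: start with r₀ = 547 = a·1 + b·0 (s = 1, t = 0) and r₁ = 377 = a·0 + b·1 (s = 0, t = 1); each new remainder r_{k+1} = r_{k-1} − q_k·r_k inherits s_{k+1} = s_{k-1} − q_k·s_k, t_{k+1} = t_{k-1} − q_k·t_k, so r_k = a·s_k + b·t_k at every step:
  q = 1: r = 170, s = 1 − 1·0 = 1, t = 0 − 1·1 = -1  (check: 547·1 + 377·(-1) = 170)
  q = 2: r = 37, s = 0 − 2·1 = -2, t = 1 − 2·(-1) = 3  (check: 547·(-2) + 377·3 = 37)
  q = 4: r = 22, s = 1 − 4·(-2) = 9, t = -1 − 4·3 = -13  (check: 547·9 + 377·(-13) = 22)
  q = 1: r = 15, s = -2 − 1·9 = -11, t = 3 − 1·(-13) = 16  (check: 547·(-11) + 377·16 = 15)
  q = 1: r = 7, s = 9 − 1·(-11) = 20, t = -13 − 1·16 = -29  (check: 547·20 + 377·(-29) = 7)
  q = 2: r = 1, s = -11 − 2·20 = -51, t = 16 − 2·(-29) = 74  (check: 547·(-51) + 377·74 = 1)
The row with r = 1 (the gcd) gives the Bezout coefficients s = -51, t = 74.
Result: 547 · (-51) + 377 · (74) = 1.

gcd(547, 377) = 1; s = -51, t = 74 (check: 547·(-51) + 377·74 = 1).


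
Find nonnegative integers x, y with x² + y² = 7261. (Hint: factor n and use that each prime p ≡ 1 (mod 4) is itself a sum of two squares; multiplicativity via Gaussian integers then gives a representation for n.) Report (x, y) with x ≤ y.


Step 1: Factor n = 7261 = 53 · 137.
Step 2: Check the mod-4 condition on each prime factor: 53 ≡ 1 (mod 4), exponent 1; 137 ≡ 1 (mod 4), exponent 1.
All primes ≡ 3 (mod 4) appear to even exponent (or don't appear), so by the two-squares theorem n IS expressible as a sum of two squares.
Step 3: Build a representation. Here n = 53 · 137 is a product of primes ≡ 1 (mod 4). Each prime p ≡ 1 (mod 4) is itself a sum of two squares; find a² by testing p − a² for a perfect square:
  53: 53 − 1² = 52, 53 − 2² = 49 = 7² ⇒ 53 = 2² + 7².
  137: 137 − 1² = 136, 137 − 2² = 133, 137 − 3² = 128, 137 − 4² = 121 = 11² ⇒ 137 = 4² + 11².
  Combine using the Brahmagupta–Fibonacci identity (a² + b²)(c² + d²) = (ac − bd)² + (ad + bc)² = (ac + bd)² + (ad − bc)²:
  53 · 137 = 7261: from (2² + 7²)(4² + 11²), take (2·4 − 7·11, 2·11 + 7·4) = (8 − 77, 22 + 28) = (-69, 50); dropping signs (only squares matter) gives (69, 50); check 69² + 50² = 4761 + 2500 = 7261 ✓.
Step 4: Order so x ≤ y and verify: 50² + 69² = 2500 + 4761 = 7261 = n. ✓

n = 7261 = 50² + 69² (one valid representation with x ≤ y).


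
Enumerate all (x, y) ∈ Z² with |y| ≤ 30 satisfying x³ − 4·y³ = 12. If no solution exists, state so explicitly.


The equation is x³ - 4y³ = 12. For fixed y, x³ = 4·y³ + 12, so a solution requires the RHS to be a perfect cube.
Strategy: iterate y from -30 to 30, compute RHS = 4·y³ + 12, and check whether it is a (positive or negative) perfect cube.
Check small values of y:
  y = 0: RHS = 12 is not a perfect cube.
  y = 1: RHS = 16 is not a perfect cube.
  y = -1: RHS = 8 = (2)³ ⇒ x = 2 works.
  y = 2: RHS = 44 is not a perfect cube.
  y = -2: RHS = -20 is not a perfect cube.
  y = 3: RHS = 120 is not a perfect cube.
  y = -3: RHS = -96 is not a perfect cube.
Continuing, at y = 5: RHS = 512 = (8)³ ⇒ x = 8 works.
Searching the remaining y in |y| ≤ 30 finds no further solutions.
Collected solutions: (2, -1), (8, 5).

Solutions (with |y| ≤ 30): (2, -1), (8, 5).


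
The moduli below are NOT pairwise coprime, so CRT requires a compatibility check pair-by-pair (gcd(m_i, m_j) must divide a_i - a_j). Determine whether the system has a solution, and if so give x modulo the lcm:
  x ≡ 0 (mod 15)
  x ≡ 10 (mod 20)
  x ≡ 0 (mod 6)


Moduli 15, 20, 6 are not pairwise coprime, so CRT works modulo lcm(m_i) when all pairwise compatibility conditions hold.
Pairwise compatibility: gcd(m_i, m_j) must divide a_i - a_j for every pair.
Merge one congruence at a time:
  Start: x ≡ 0 (mod 15).
  Combine with x ≡ 10 (mod 20): gcd(15, 20) = 5; 10 - 0 = 10, which IS divisible by 5, so compatible.
    Write x = 0 + 15·t and substitute into x ≡ 10 (mod 20): 15·t ≡ 10 − 0 = 10 (mod 20).
    Divide the congruence (and modulus) by g = 5: 3·t ≡ 2 (mod 4).
    The inverse of 3 mod 4 is 3 (since 3·3 = 9 = 2·4 + 1), so t ≡ 3·2 = 6 ≡ 2 (mod 4).
    Then x = 0 + 15·2 = 30, valid modulo lcm(15, 20) = 60: x ≡ 30 (mod 60).
  Combine with x ≡ 0 (mod 6): gcd(60, 6) = 6; 0 - 30 = -30, which IS divisible by 6, so compatible.
    Write x = 30 + 60·t and substitute into x ≡ 0 (mod 6): 60·t ≡ 0 − 30 = -30 (mod 6).
    Divide the congruence (and modulus) by g = 6: 10·t ≡ -5 (mod 1).
    Modulo 1 every t works; take t = 0.
    Then x = 30 + 60·0 = 30, valid modulo lcm(60, 6) = 60: x ≡ 30 (mod 60).
Verify: 30 mod 15 = 0, 30 mod 20 = 10, 30 mod 6 = 0.

x ≡ 30 (mod 60).


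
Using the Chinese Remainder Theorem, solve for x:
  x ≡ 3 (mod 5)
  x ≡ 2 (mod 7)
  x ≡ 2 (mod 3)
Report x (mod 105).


Moduli 5, 7, 3 are pairwise coprime; by CRT there is a unique solution modulo M = 5 · 7 · 3 = 105.
Solve pairwise, accumulating the modulus:
  Start with x ≡ 3 (mod 5).
  Combine with x ≡ 2 (mod 7): since gcd(5, 7) = 1, we get a unique residue mod 35.
    Write x = 3 + 5·t and substitute into x ≡ 2 (mod 7): 5·t ≡ 2 − 3 = -1 (mod 7).
    Reduce coefficients mod 7: 5·t ≡ 6 (mod 7).
    The inverse of 5 mod 7 is 3 (since 5·3 = 15 = 2·7 + 1), so t ≡ 3·6 = 18 ≡ 4 (mod 7).
    Then x = 3 + 5·4 = 23, valid modulo lcm(5, 7) = 35: x ≡ 23 (mod 35).
  Combine with x ≡ 2 (mod 3): since gcd(35, 3) = 1, we get a unique residue mod 105.
    Write x = 23 + 35·t and substitute into x ≡ 2 (mod 3): 35·t ≡ 2 − 23 = -21 (mod 3).
    Reduce coefficients mod 3: 2·t ≡ 0 (mod 3).
    The inverse of 2 mod 3 is 2 (since 2·2 = 4 = 1·3 + 1), so t ≡ 2·0 = 0 ≡ 0 (mod 3).
    Then x = 23 + 35·0 = 23, valid modulo lcm(35, 3) = 105: x ≡ 23 (mod 105).
Verify: 23 mod 5 = 3 ✓, 23 mod 7 = 2 ✓, 23 mod 3 = 2 ✓.

x ≡ 23 (mod 105).


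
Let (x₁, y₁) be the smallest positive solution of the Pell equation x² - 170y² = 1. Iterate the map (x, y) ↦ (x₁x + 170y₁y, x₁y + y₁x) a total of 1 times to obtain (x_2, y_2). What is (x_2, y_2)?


Step 1: Find the fundamental solution (x₁, y₁) of x² - 170y² = 1.
  Expand √170 as a continued fraction. a₀ = ⌊√170⌋ = 13; iterate m_{k+1} = d_k·a_k − m_k, d_{k+1} = (170 − m_{k+1}²)/d_k, a_{k+1} = ⌊(a₀ + m_{k+1})/d_{k+1}⌋ (starting m₀ = 0, d₀ = 1), with convergents p_k = a_k·p_{k-1} + p_{k-2}, q_k = a_k·q_{k-1} + q_{k-2} (p₋₁ = 1, q₋₁ = 0):
  k = 0: a₀ = 13; p₀/q₀ = 13/1; p₀² − 170·q₀² = 169 − 170 = -1.
  k = 1: m = 13, d = 1, a = ⌊(13 + 13)/1⌋ = 26; p/q = (26·13 + 1)/(26·1 + 0) = 339/26; p² − 170·q² = 114921 − 114920 = 1.
  The first convergent with p² − 170·q² = 1 gives the fundamental solution (x₁, y₁) = (339, 26).
Step 2: Apply the recurrence (x_{n+1}, y_{n+1}) = (x₁x_n + 170y₁y_n, x₁y_n + y₁x_n) repeatedly.
  From (x_1, y_1) = (339, 26): x_2 = 339·339 + 170·26·26 = 229841; y_2 = 339·26 + 26·339 = 17628.
Step 3: Verify x_2² - 170·y_2² = 52826885281 - 52826885280 = 1 (should be 1). ✓

(x_1, y_1) = (339, 26); (x_2, y_2) = (229841, 17628).


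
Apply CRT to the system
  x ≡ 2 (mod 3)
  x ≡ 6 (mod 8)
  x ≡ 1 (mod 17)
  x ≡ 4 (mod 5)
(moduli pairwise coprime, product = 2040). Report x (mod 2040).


Product of moduli M = 3 · 8 · 17 · 5 = 2040.
Merge one congruence at a time:
  Start: x ≡ 2 (mod 3).
  Combine with x ≡ 6 (mod 8); new modulus lcm = 24.
    Write x = 2 + 3·t and substitute into x ≡ 6 (mod 8): 3·t ≡ 6 − 2 = 4 (mod 8).
    The inverse of 3 mod 8 is 3 (since 3·3 = 9 = 1·8 + 1), so t ≡ 3·4 = 12 ≡ 4 (mod 8).
    Then x = 2 + 3·4 = 14, valid modulo lcm(3, 8) = 24: x ≡ 14 (mod 24).
  Combine with x ≡ 1 (mod 17); new modulus lcm = 408.
    Write x = 14 + 24·t and substitute into x ≡ 1 (mod 17): 24·t ≡ 1 − 14 = -13 (mod 17).
    Reduce coefficients mod 17: 7·t ≡ 4 (mod 17).
    The inverse of 7 mod 17 is 5 (since 7·5 = 35 = 2·17 + 1), so t ≡ 5·4 = 20 ≡ 3 (mod 17).
    Then x = 14 + 24·3 = 86, valid modulo lcm(24, 17) = 408: x ≡ 86 (mod 408).
  Combine with x ≡ 4 (mod 5); new modulus lcm = 2040.
    Write x = 86 + 408·t and substitute into x ≡ 4 (mod 5): 408·t ≡ 4 − 86 = -82 (mod 5).
    Reduce coefficients mod 5: 3·t ≡ 3 (mod 5).
    The inverse of 3 mod 5 is 2 (since 3·2 = 6 = 1·5 + 1), so t ≡ 2·3 = 6 ≡ 1 (mod 5).
    Then x = 86 + 408·1 = 494, valid modulo lcm(408, 5) = 2040: x ≡ 494 (mod 2040).
Verify against each original: 494 mod 3 = 2, 494 mod 8 = 6, 494 mod 17 = 1, 494 mod 5 = 4.

x ≡ 494 (mod 2040).


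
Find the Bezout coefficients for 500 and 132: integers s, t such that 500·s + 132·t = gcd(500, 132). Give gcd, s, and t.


Euclidean algorithm on (500, 132) — divide until remainder is 0:
  500 = 3 · 132 + 104
  132 = 1 · 104 + 28
  104 = 3 · 28 + 20
  28 = 1 · 20 + 8
  20 = 2 · 8 + 4
  8 = 2 · 4 + 0
gcd(500, 132) = 4.
Track Bezout coefficients alongside the remainders: start with r₀ = 500 = a·1 + b·0 (s = 1, t = 0) and r₁ = 132 = a·0 + b·1 (s = 0, t = 1); each new remainder r_{k+1} = r_{k-1} − q_k·r_k inherits s_{k+1} = s_{k-1} − q_k·s_k, t_{k+1} = t_{k-1} − q_k·t_k, so r_k = a·s_k + b·t_k at every step:
  q = 3: r = 104, s = 1 − 3·0 = 1, t = 0 − 3·1 = -3  (check: 500·1 + 132·(-3) = 104)
  q = 1: r = 28, s = 0 − 1·1 = -1, t = 1 − 1·(-3) = 4  (check: 500·(-1) + 132·4 = 28)
  q = 3: r = 20, s = 1 − 3·(-1) = 4, t = -3 − 3·4 = -15  (check: 500·4 + 132·(-15) = 20)
  q = 1: r = 8, s = -1 − 1·4 = -5, t = 4 − 1·(-15) = 19  (check: 500·(-5) + 132·19 = 8)
  q = 2: r = 4, s = 4 − 2·(-5) = 14, t = -15 − 2·19 = -53  (check: 500·14 + 132·(-53) = 4)
The row with r = 4 (the gcd) gives the Bezout coefficients s = 14, t = -53.
Result: 500 · (14) + 132 · (-53) = 4.

gcd(500, 132) = 4; s = 14, t = -53 (check: 500·14 + 132·(-53) = 4).


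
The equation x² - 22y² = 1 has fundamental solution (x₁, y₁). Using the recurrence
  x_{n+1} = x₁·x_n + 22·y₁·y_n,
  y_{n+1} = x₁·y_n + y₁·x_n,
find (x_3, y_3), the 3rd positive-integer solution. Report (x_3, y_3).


Step 1: Find the fundamental solution (x₁, y₁) of x² - 22y² = 1.
  Expand √22 as a continued fraction. a₀ = ⌊√22⌋ = 4; iterate m_{k+1} = d_k·a_k − m_k, d_{k+1} = (22 − m_{k+1}²)/d_k, a_{k+1} = ⌊(a₀ + m_{k+1})/d_{k+1}⌋ (starting m₀ = 0, d₀ = 1), with convergents p_k = a_k·p_{k-1} + p_{k-2}, q_k = a_k·q_{k-1} + q_{k-2} (p₋₁ = 1, q₋₁ = 0):
  k = 0: a₀ = 4; p₀/q₀ = 4/1; p₀² − 22·q₀² = 16 − 22 = -6.
  k = 1: m = 4, d = 6, a = ⌊(4 + 4)/6⌋ = 1; p/q = (1·4 + 1)/(1·1 + 0) = 5/1; p² − 22·q² = 25 − 22 = 3.
  k = 2: m = 2, d = 3, a = ⌊(4 + 2)/3⌋ = 2; p/q = (2·5 + 4)/(2·1 + 1) = 14/3; p² − 22·q² = 196 − 198 = -2.
  k = 3: m = 4, d = 2, a = ⌊(4 + 4)/2⌋ = 4; p/q = (4·14 + 5)/(4·3 + 1) = 61/13; p² − 22·q² = 3721 − 3718 = 3.
  k = 4: m = 4, d = 3, a = ⌊(4 + 4)/3⌋ = 2; p/q = (2·61 + 14)/(2·13 + 3) = 136/29; p² − 22·q² = 18496 − 18502 = -6.
  k = 5: m = 2, d = 6, a = ⌊(4 + 2)/6⌋ = 1; p/q = (1·136 + 61)/(1·29 + 13) = 197/42; p² − 22·q² = 38809 − 38808 = 1.
  The first convergent with p² − 22·q² = 1 gives the fundamental solution (x₁, y₁) = (197, 42).
Step 2: Apply the recurrence (x_{n+1}, y_{n+1}) = (x₁x_n + 22y₁y_n, x₁y_n + y₁x_n) repeatedly.
  From (x_1, y_1) = (197, 42): x_2 = 197·197 + 22·42·42 = 77617; y_2 = 197·42 + 42·197 = 16548.
  From (x_2, y_2) = (77617, 16548): x_3 = 197·77617 + 22·42·16548 = 30580901; y_3 = 197·16548 + 42·77617 = 6519870.
Step 3: Verify x_3² - 22·y_3² = 935191505971801 - 935191505971800 = 1 (should be 1). ✓

(x_1, y_1) = (197, 42); (x_3, y_3) = (30580901, 6519870).


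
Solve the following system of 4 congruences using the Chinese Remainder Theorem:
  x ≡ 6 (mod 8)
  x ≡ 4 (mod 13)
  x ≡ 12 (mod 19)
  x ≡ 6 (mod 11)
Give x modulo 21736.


Product of moduli M = 8 · 13 · 19 · 11 = 21736.
Merge one congruence at a time:
  Start: x ≡ 6 (mod 8).
  Combine with x ≡ 4 (mod 13); new modulus lcm = 104.
    Write x = 6 + 8·t and substitute into x ≡ 4 (mod 13): 8·t ≡ 4 − 6 = -2 (mod 13).
    Reduce coefficients mod 13: 8·t ≡ 11 (mod 13).
    The inverse of 8 mod 13 is 5 (since 8·5 = 40 = 3·13 + 1), so t ≡ 5·11 = 55 ≡ 3 (mod 13).
    Then x = 6 + 8·3 = 30, valid modulo lcm(8, 13) = 104: x ≡ 30 (mod 104).
  Combine with x ≡ 12 (mod 19); new modulus lcm = 1976.
    Write x = 30 + 104·t and substitute into x ≡ 12 (mod 19): 104·t ≡ 12 − 30 = -18 (mod 19).
    Reduce coefficients mod 19: 9·t ≡ 1 (mod 19).
    The inverse of 9 mod 19 is 17 (since 9·17 = 153 = 8·19 + 1), so t ≡ 17·1 = 17 ≡ 17 (mod 19).
    Then x = 30 + 104·17 = 1798, valid modulo lcm(104, 19) = 1976: x ≡ 1798 (mod 1976).
  Combine with x ≡ 6 (mod 11); new modulus lcm = 21736.
    Write x = 1798 + 1976·t and substitute into x ≡ 6 (mod 11): 1976·t ≡ 6 − 1798 = -1792 (mod 11).
    Reduce coefficients mod 11: 7·t ≡ 1 (mod 11).
    The inverse of 7 mod 11 is 8 (since 7·8 = 56 = 5·11 + 1), so t ≡ 8·1 = 8 ≡ 8 (mod 11).
    Then x = 1798 + 1976·8 = 17606, valid modulo lcm(1976, 11) = 21736: x ≡ 17606 (mod 21736).
Verify against each original: 17606 mod 8 = 6, 17606 mod 13 = 4, 17606 mod 19 = 12, 17606 mod 11 = 6.

x ≡ 17606 (mod 21736).


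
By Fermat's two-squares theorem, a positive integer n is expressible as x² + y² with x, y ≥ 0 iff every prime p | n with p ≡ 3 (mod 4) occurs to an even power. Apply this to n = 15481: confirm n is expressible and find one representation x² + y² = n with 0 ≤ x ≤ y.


Step 1: Factor n = 15481 = 113 · 137.
Step 2: Check the mod-4 condition on each prime factor: 113 ≡ 1 (mod 4), exponent 1; 137 ≡ 1 (mod 4), exponent 1.
All primes ≡ 3 (mod 4) appear to even exponent (or don't appear), so by the two-squares theorem n IS expressible as a sum of two squares.
Step 3: Build a representation. Here n = 113 · 137 is a product of primes ≡ 1 (mod 4). Each prime p ≡ 1 (mod 4) is itself a sum of two squares; find a² by testing p − a² for a perfect square:
  113: 113 − 1² = 112, 113 − 2² = 109, 113 − 3² = 104, 113 − 4² = 97, 113 − 5² = 88, 113 − 6² = 77, 113 − 7² = 64 = 8² ⇒ 113 = 7² + 8².
  137: 137 − 1² = 136, 137 − 2² = 133, 137 − 3² = 128, 137 − 4² = 121 = 11² ⇒ 137 = 4² + 11².
  Combine using the Brahmagupta–Fibonacci identity (a² + b²)(c² + d²) = (ac − bd)² + (ad + bc)² = (ac + bd)² + (ad − bc)²:
  113 · 137 = 15481: from (7² + 8²)(4² + 11²), take (7·4 − 8·11, 7·11 + 8·4) = (28 − 88, 77 + 32) = (-60, 109); dropping signs (only squares matter) gives (60, 109); check 60² + 109² = 3600 + 11881 = 15481 ✓.
Step 4: Order so x ≤ y and verify: 60² + 109² = 3600 + 11881 = 15481 = n. ✓

n = 15481 = 60² + 109² (one valid representation with x ≤ y).


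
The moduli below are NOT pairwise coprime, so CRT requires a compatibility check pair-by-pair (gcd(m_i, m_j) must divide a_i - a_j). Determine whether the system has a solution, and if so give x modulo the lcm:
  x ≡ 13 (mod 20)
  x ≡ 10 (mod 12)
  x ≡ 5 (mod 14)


Moduli 20, 12, 14 are not pairwise coprime, so CRT works modulo lcm(m_i) when all pairwise compatibility conditions hold.
Pairwise compatibility: gcd(m_i, m_j) must divide a_i - a_j for every pair.
Merge one congruence at a time:
  Start: x ≡ 13 (mod 20).
  Combine with x ≡ 10 (mod 12): gcd(20, 12) = 4, and 10 - 13 = -3 is NOT divisible by 4.
    ⇒ system is inconsistent (no integer solution).

No solution (the system is inconsistent).


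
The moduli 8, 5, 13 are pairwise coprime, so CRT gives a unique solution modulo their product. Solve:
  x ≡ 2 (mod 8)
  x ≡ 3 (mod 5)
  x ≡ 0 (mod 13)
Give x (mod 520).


Moduli 8, 5, 13 are pairwise coprime; by CRT there is a unique solution modulo M = 8 · 5 · 13 = 520.
Solve pairwise, accumulating the modulus:
  Start with x ≡ 2 (mod 8).
  Combine with x ≡ 3 (mod 5): since gcd(8, 5) = 1, we get a unique residue mod 40.
    Write x = 2 + 8·t and substitute into x ≡ 3 (mod 5): 8·t ≡ 3 − 2 = 1 (mod 5).
    Reduce coefficients mod 5: 3·t ≡ 1 (mod 5).
    The inverse of 3 mod 5 is 2 (since 3·2 = 6 = 1·5 + 1), so t ≡ 2·1 = 2 ≡ 2 (mod 5).
    Then x = 2 + 8·2 = 18, valid modulo lcm(8, 5) = 40: x ≡ 18 (mod 40).
  Combine with x ≡ 0 (mod 13): since gcd(40, 13) = 1, we get a unique residue mod 520.
    Write x = 18 + 40·t and substitute into x ≡ 0 (mod 13): 40·t ≡ 0 − 18 = -18 (mod 13).
    Reduce coefficients mod 13: 1·t ≡ 8 (mod 13).
    So t ≡ 8 (mod 13).
    Then x = 18 + 40·8 = 338, valid modulo lcm(40, 13) = 520: x ≡ 338 (mod 520).
Verify: 338 mod 8 = 2 ✓, 338 mod 5 = 3 ✓, 338 mod 13 = 0 ✓.

x ≡ 338 (mod 520).


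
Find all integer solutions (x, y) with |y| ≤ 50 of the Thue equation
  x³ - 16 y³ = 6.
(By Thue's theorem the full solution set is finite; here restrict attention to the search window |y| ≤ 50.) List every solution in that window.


The equation is x³ - 16y³ = 6. For fixed y, x³ = 16·y³ + 6, so a solution requires the RHS to be a perfect cube.
Strategy: iterate y from -50 to 50, compute RHS = 16·y³ + 6, and check whether it is a (positive or negative) perfect cube.
Check small values of y:
  y = 0: RHS = 6 is not a perfect cube.
  y = 1: RHS = 22 is not a perfect cube.
  y = -1: RHS = -10 is not a perfect cube.
  y = 2: RHS = 134 is not a perfect cube.
  y = -2: RHS = -122 is not a perfect cube.
  y = 3: RHS = 438 is not a perfect cube.
  y = -3: RHS = -426 is not a perfect cube.
Continuing the search up to |y| = 50 finds no solutions either.
No (x, y) in the scanned range satisfies the equation.

No integer solutions with |y| ≤ 50.


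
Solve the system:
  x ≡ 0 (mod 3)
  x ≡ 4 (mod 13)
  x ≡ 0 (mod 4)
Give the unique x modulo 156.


Moduli 3, 13, 4 are pairwise coprime; by CRT there is a unique solution modulo M = 3 · 13 · 4 = 156.
Solve pairwise, accumulating the modulus:
  Start with x ≡ 0 (mod 3).
  Combine with x ≡ 4 (mod 13): since gcd(3, 13) = 1, we get a unique residue mod 39.
    Write x = 0 + 3·t and substitute into x ≡ 4 (mod 13): 3·t ≡ 4 − 0 = 4 (mod 13).
    The inverse of 3 mod 13 is 9 (since 3·9 = 27 = 2·13 + 1), so t ≡ 9·4 = 36 ≡ 10 (mod 13).
    Then x = 0 + 3·10 = 30, valid modulo lcm(3, 13) = 39: x ≡ 30 (mod 39).
  Combine with x ≡ 0 (mod 4): since gcd(39, 4) = 1, we get a unique residue mod 156.
    Write x = 30 + 39·t and substitute into x ≡ 0 (mod 4): 39·t ≡ 0 − 30 = -30 (mod 4).
    Reduce coefficients mod 4: 3·t ≡ 2 (mod 4).
    The inverse of 3 mod 4 is 3 (since 3·3 = 9 = 2·4 + 1), so t ≡ 3·2 = 6 ≡ 2 (mod 4).
    Then x = 30 + 39·2 = 108, valid modulo lcm(39, 4) = 156: x ≡ 108 (mod 156).
Verify: 108 mod 3 = 0 ✓, 108 mod 13 = 4 ✓, 108 mod 4 = 0 ✓.

x ≡ 108 (mod 156).


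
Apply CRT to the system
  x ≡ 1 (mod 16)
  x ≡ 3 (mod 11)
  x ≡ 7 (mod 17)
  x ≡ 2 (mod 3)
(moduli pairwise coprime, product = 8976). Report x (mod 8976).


Product of moduli M = 16 · 11 · 17 · 3 = 8976.
Merge one congruence at a time:
  Start: x ≡ 1 (mod 16).
  Combine with x ≡ 3 (mod 11); new modulus lcm = 176.
    Write x = 1 + 16·t and substitute into x ≡ 3 (mod 11): 16·t ≡ 3 − 1 = 2 (mod 11).
    Reduce coefficients mod 11: 5·t ≡ 2 (mod 11).
    The inverse of 5 mod 11 is 9 (since 5·9 = 45 = 4·11 + 1), so t ≡ 9·2 = 18 ≡ 7 (mod 11).
    Then x = 1 + 16·7 = 113, valid modulo lcm(16, 11) = 176: x ≡ 113 (mod 176).
  Combine with x ≡ 7 (mod 17); new modulus lcm = 2992.
    Write x = 113 + 176·t and substitute into x ≡ 7 (mod 17): 176·t ≡ 7 − 113 = -106 (mod 17).
    Reduce coefficients mod 17: 6·t ≡ 13 (mod 17).
    The inverse of 6 mod 17 is 3 (since 6·3 = 18 = 1·17 + 1), so t ≡ 3·13 = 39 ≡ 5 (mod 17).
    Then x = 113 + 176·5 = 993, valid modulo lcm(176, 17) = 2992: x ≡ 993 (mod 2992).
  Combine with x ≡ 2 (mod 3); new modulus lcm = 8976.
    Write x = 993 + 2992·t and substitute into x ≡ 2 (mod 3): 2992·t ≡ 2 − 993 = -991 (mod 3).
    Reduce coefficients mod 3: 1·t ≡ 2 (mod 3).
    So t ≡ 2 (mod 3).
    Then x = 993 + 2992·2 = 6977, valid modulo lcm(2992, 3) = 8976: x ≡ 6977 (mod 8976).
Verify against each original: 6977 mod 16 = 1, 6977 mod 11 = 3, 6977 mod 17 = 7, 6977 mod 3 = 2.

x ≡ 6977 (mod 8976).


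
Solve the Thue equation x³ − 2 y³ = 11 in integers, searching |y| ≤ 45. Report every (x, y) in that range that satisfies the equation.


The equation is x³ - 2y³ = 11. For fixed y, x³ = 2·y³ + 11, so a solution requires the RHS to be a perfect cube.
Strategy: iterate y from -45 to 45, compute RHS = 2·y³ + 11, and check whether it is a (positive or negative) perfect cube.
Check small values of y:
  y = 0: RHS = 11 is not a perfect cube.
  y = 1: RHS = 13 is not a perfect cube.
  y = -1: RHS = 9 is not a perfect cube.
  y = 2: RHS = 27 = (3)³ ⇒ x = 3 works.
  y = -2: RHS = -5 is not a perfect cube.
  y = 3: RHS = 65 is not a perfect cube.
  y = -3: RHS = -43 is not a perfect cube.
Continuing the search up to |y| = 45 finds no further solutions beyond those listed.
Collected solutions: (3, 2).

Solutions (with |y| ≤ 45): (3, 2).


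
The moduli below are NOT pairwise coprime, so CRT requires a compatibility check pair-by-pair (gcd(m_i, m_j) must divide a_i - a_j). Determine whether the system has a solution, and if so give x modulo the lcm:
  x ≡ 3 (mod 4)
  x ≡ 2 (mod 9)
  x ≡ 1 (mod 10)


Moduli 4, 9, 10 are not pairwise coprime, so CRT works modulo lcm(m_i) when all pairwise compatibility conditions hold.
Pairwise compatibility: gcd(m_i, m_j) must divide a_i - a_j for every pair.
Merge one congruence at a time:
  Start: x ≡ 3 (mod 4).
  Combine with x ≡ 2 (mod 9): gcd(4, 9) = 1; 2 - 3 = -1, which IS divisible by 1, so compatible.
    Write x = 3 + 4·t and substitute into x ≡ 2 (mod 9): 4·t ≡ 2 − 3 = -1 (mod 9).
    Reduce coefficients mod 9: 4·t ≡ 8 (mod 9).
    The inverse of 4 mod 9 is 7 (since 4·7 = 28 = 3·9 + 1), so t ≡ 7·8 = 56 ≡ 2 (mod 9).
    Then x = 3 + 4·2 = 11, valid modulo lcm(4, 9) = 36: x ≡ 11 (mod 36).
  Combine with x ≡ 1 (mod 10): gcd(36, 10) = 2; 1 - 11 = -10, which IS divisible by 2, so compatible.
    Write x = 11 + 36·t and substitute into x ≡ 1 (mod 10): 36·t ≡ 1 − 11 = -10 (mod 10).
    Divide the congruence (and modulus) by g = 2: 18·t ≡ -5 (mod 5).
    Reduce coefficients mod 5: 3·t ≡ 0 (mod 5).
    The inverse of 3 mod 5 is 2 (since 3·2 = 6 = 1·5 + 1), so t ≡ 2·0 = 0 ≡ 0 (mod 5).
    Then x = 11 + 36·0 = 11, valid modulo lcm(36, 10) = 180: x ≡ 11 (mod 180).
Verify: 11 mod 4 = 3, 11 mod 9 = 2, 11 mod 10 = 1.

x ≡ 11 (mod 180).


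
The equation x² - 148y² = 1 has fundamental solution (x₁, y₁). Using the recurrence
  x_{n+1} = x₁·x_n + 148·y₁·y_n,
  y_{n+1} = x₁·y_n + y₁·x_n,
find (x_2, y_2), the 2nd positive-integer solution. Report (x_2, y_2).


Step 1: Find the fundamental solution (x₁, y₁) of x² - 148y² = 1.
  Expand √148 as a continued fraction. a₀ = ⌊√148⌋ = 12; iterate m_{k+1} = d_k·a_k − m_k, d_{k+1} = (148 − m_{k+1}²)/d_k, a_{k+1} = ⌊(a₀ + m_{k+1})/d_{k+1}⌋ (starting m₀ = 0, d₀ = 1), with convergents p_k = a_k·p_{k-1} + p_{k-2}, q_k = a_k·q_{k-1} + q_{k-2} (p₋₁ = 1, q₋₁ = 0):
  k = 0: a₀ = 12; p₀/q₀ = 12/1; p₀² − 148·q₀² = 144 − 148 = -4.
  k = 1: m = 12, d = 4, a = ⌊(12 + 12)/4⌋ = 6; p/q = (6·12 + 1)/(6·1 + 0) = 73/6; p² − 148·q² = 5329 − 5328 = 1.
  The first convergent with p² − 148·q² = 1 gives the fundamental solution (x₁, y₁) = (73, 6).
Step 2: Apply the recurrence (x_{n+1}, y_{n+1}) = (x₁x_n + 148y₁y_n, x₁y_n + y₁x_n) repeatedly.
  From (x_1, y_1) = (73, 6): x_2 = 73·73 + 148·6·6 = 10657; y_2 = 73·6 + 6·73 = 876.
Step 3: Verify x_2² - 148·y_2² = 113571649 - 113571648 = 1 (should be 1). ✓

(x_1, y_1) = (73, 6); (x_2, y_2) = (10657, 876).


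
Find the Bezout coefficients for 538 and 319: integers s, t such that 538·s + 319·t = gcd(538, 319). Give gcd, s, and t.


Euclidean algorithm on (538, 319) — divide until remainder is 0:
  538 = 1 · 319 + 219
  319 = 1 · 219 + 100
  219 = 2 · 100 + 19
  100 = 5 · 19 + 5
  19 = 3 · 5 + 4
  5 = 1 · 4 + 1
  4 = 4 · 1 + 0
gcd(538, 319) = 1.
Track Bezout coefficients alongside the remainders: start with r₀ = 538 = a·1 + b·0 (s = 1, t = 0) and r₁ = 319 = a·0 + b·1 (s = 0, t = 1); each new remainder r_{k+1} = r_{k-1} − q_k·r_k inherits s_{k+1} = s_{k-1} − q_k·s_k, t_{k+1} = t_{k-1} − q_k·t_k, so r_k = a·s_k + b·t_k at every step:
  q = 1: r = 219, s = 1 − 1·0 = 1, t = 0 − 1·1 = -1  (check: 538·1 + 319·(-1) = 219)
  q = 1: r = 100, s = 0 − 1·1 = -1, t = 1 − 1·(-1) = 2  (check: 538·(-1) + 319·2 = 100)
  q = 2: r = 19, s = 1 − 2·(-1) = 3, t = -1 − 2·2 = -5  (check: 538·3 + 319·(-5) = 19)
  q = 5: r = 5, s = -1 − 5·3 = -16, t = 2 − 5·(-5) = 27  (check: 538·(-16) + 319·27 = 5)
  q = 3: r = 4, s = 3 − 3·(-16) = 51, t = -5 − 3·27 = -86  (check: 538·51 + 319·(-86) = 4)
  q = 1: r = 1, s = -16 − 1·51 = -67, t = 27 − 1·(-86) = 113  (check: 538·(-67) + 319·113 = 1)
The row with r = 1 (the gcd) gives the Bezout coefficients s = -67, t = 113.
Result: 538 · (-67) + 319 · (113) = 1.

gcd(538, 319) = 1; s = -67, t = 113 (check: 538·(-67) + 319·113 = 1).


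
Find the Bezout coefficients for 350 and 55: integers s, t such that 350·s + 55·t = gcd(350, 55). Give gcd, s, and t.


Euclidean algorithm on (350, 55) — divide until remainder is 0:
  350 = 6 · 55 + 20
  55 = 2 · 20 + 15
  20 = 1 · 15 + 5
  15 = 3 · 5 + 0
gcd(350, 55) = 5.
Track Bezout coefficients alongside the remainders: start with r₀ = 350 = a·1 + b·0 (s = 1, t = 0) and r₁ = 55 = a·0 + b·1 (s = 0, t = 1); each new remainder r_{k+1} = r_{k-1} − q_k·r_k inherits s_{k+1} = s_{k-1} − q_k·s_k, t_{k+1} = t_{k-1} − q_k·t_k, so r_k = a·s_k + b·t_k at every step:
  q = 6: r = 20, s = 1 − 6·0 = 1, t = 0 − 6·1 = -6  (check: 350·1 + 55·(-6) = 20)
  q = 2: r = 15, s = 0 − 2·1 = -2, t = 1 − 2·(-6) = 13  (check: 350·(-2) + 55·13 = 15)
  q = 1: r = 5, s = 1 − 1·(-2) = 3, t = -6 − 1·13 = -19  (check: 350·3 + 55·(-19) = 5)
The row with r = 5 (the gcd) gives the Bezout coefficients s = 3, t = -19.
Result: 350 · (3) + 55 · (-19) = 5.

gcd(350, 55) = 5; s = 3, t = -19 (check: 350·3 + 55·(-19) = 5).
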